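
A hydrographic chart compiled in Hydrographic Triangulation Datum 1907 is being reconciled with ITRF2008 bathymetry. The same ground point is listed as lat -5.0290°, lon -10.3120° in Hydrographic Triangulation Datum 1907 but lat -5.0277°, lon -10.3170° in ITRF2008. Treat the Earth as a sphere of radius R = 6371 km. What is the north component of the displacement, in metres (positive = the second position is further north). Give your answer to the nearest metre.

ΔN = 145 m

Δφ = -5.0277° − -5.0290° = +0.0013°; Δλ = -10.3170° − -10.3120° = -0.0050°.
1° along a meridian = πR/180 = 111195 m.
ΔN = Δφ × 111195 = 144.6 m; ΔE = Δλ × 111195 × cos(-5.0290°) = -0.0050 × 111195 × 0.996150 = -553.8 m.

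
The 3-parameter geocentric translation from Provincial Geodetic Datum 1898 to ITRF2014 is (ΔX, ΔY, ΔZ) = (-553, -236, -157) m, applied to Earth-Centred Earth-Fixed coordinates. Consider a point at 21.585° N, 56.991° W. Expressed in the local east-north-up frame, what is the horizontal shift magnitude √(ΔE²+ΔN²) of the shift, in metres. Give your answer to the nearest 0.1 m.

At φ = 21.585°, λ = -56.991°: sin φ = 0.367881, cos φ = 0.929873, sin λ = -0.838585, cos λ = 0.544771.
ΔE = −sin λ·ΔX + cos λ·ΔY = −(-0.838585)·(-553) + (0.544771)·(-236) = -592.30 m.
ΔN = −sin φ cos λ·ΔX − sin φ sin λ·ΔY + cos φ·ΔZ = −(0.367881)(0.544771)(-553) − (0.367881)(-0.838585)(-236) + (0.929873)(-157) = -107.97 m.
Horizontal magnitude = √(ΔE² + ΔN²) = √((-592.30)² + (-107.97)²) = 602.06 m.

602.1 m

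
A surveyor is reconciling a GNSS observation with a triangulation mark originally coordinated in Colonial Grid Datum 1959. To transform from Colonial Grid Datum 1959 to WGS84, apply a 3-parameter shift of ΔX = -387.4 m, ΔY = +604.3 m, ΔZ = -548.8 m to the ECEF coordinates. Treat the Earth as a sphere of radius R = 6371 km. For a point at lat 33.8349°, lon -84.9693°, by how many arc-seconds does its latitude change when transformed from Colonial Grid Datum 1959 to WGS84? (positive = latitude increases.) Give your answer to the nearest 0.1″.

Δφ = -3.3″

sin φ = 0.556802, cos φ = 0.830645, sin λ = -0.996148, cos λ = 0.087690.
North component: ΔN = −sin φ cos λ·ΔX − sin φ sin λ·ΔY + cos φ·ΔZ = −(0.556802)(0.087690)(-387.4) − (0.556802)(-0.996148)(604.3) + (0.830645)(-548.8) = -101.76 m.
1° of latitude spans πR/180 = 111195 m, so Δφ = -101.76 / 111195 × 3600 = -3.295″.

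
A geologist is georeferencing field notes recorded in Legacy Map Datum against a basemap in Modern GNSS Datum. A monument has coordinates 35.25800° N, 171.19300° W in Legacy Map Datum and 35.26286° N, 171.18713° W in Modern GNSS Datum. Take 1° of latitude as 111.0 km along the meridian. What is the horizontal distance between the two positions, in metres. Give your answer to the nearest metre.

758 m

Δφ = 35.26286° − 35.25800° = +0.00486°; Δλ = -171.18713° − -171.19300° = +0.00587°.
ΔN = Δφ × 111000 = 539.5 m; ΔE = Δλ × 111000 × cos(35.25800°) = +0.00587 × 111000 × 0.816561 = 532.0 m.
Distance = √(ΔE² + ΔN²) = √(532.0² + 539.5²) = 757.7 m.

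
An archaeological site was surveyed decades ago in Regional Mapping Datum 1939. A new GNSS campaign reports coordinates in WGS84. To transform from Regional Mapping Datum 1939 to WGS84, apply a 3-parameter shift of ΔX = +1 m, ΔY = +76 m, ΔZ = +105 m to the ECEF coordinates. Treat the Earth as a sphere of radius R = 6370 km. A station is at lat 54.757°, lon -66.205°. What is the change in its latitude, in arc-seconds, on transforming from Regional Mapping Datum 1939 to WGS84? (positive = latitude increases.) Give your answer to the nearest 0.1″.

Δφ = 3.8″

sin φ = 0.816712, cos φ = 0.577045, sin λ = -0.914995, cos λ = 0.403465.
North component: ΔN = −sin φ cos λ·ΔX − sin φ sin λ·ΔY + cos φ·ΔZ = −(0.816712)(0.403465)(1) − (0.816712)(-0.914995)(76) + (0.577045)(105) = 117.05 m.
1° of latitude spans πR/180 = 111177 m, so Δφ = 117.05 / 111177 × 3600 = 3.790″.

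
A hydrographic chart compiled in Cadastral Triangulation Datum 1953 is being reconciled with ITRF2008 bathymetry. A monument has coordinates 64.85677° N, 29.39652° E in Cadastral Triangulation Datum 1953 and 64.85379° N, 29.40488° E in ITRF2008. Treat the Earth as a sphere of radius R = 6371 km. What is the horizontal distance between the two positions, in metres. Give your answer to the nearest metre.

516 m

Δφ = 64.85379° − 64.85677° = -0.00298°; Δλ = 29.40488° − 29.39652° = +0.00836°.
1° along a meridian = πR/180 = 111195 m.
ΔN = Δφ × 111195 = -331.4 m; ΔE = Δλ × 111195 × cos(64.85677°) = +0.00836 × 111195 × 0.424883 = 395.0 m.
Distance = √(ΔE² + ΔN²) = √(395.0² + (-331.4)²) = 515.6 m.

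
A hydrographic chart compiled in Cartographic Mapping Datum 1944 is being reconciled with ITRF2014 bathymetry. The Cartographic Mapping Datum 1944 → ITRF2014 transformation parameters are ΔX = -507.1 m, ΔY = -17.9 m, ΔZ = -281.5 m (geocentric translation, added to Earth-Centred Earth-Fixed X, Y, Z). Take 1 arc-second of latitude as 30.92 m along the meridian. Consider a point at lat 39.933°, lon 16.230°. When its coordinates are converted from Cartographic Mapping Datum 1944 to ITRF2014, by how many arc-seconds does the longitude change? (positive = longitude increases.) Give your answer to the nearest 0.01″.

Δλ = 5.25″

sin φ = 0.641891, cos φ = 0.766796, sin λ = 0.279494, cos λ = 0.960147.
East component: ΔE = −sin λ·ΔX + cos λ·ΔY = −(0.279494)(-507.1) + (0.960147)(-17.9) = 124.54 m.
1° of latitude spans 3600 × 30.92 = 111312 m; at latitude φ, 1° of longitude spans that × cos φ = 85353.5 m, so Δλ = 124.54 / 85353.5 × 3600 = 5.253″.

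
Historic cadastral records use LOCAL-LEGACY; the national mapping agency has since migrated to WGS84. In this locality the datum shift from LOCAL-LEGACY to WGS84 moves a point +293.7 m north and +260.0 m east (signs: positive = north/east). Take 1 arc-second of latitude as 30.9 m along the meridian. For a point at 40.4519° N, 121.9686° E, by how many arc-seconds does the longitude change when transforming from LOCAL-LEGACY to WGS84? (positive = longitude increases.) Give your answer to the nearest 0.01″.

At latitude 40.4519°, cos φ = 0.760951.
1″ of longitude at this latitude = 30.90 × cos φ = 23.5134 m, so Δλ = 260.0 / 23.5134 = 11.058″.

Δλ = 11.06″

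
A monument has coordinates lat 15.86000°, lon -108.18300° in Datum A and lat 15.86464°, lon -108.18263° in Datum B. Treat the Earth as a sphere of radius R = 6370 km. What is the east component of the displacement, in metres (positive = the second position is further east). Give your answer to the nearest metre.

Δφ = 15.86464° − 15.86000° = +0.00464°; Δλ = -108.18263° − -108.18300° = +0.00037°.
1° along a meridian = πR/180 = 111177 m.
ΔN = Δφ × 111177 = 515.9 m; ΔE = Δλ × 111177 × cos(15.86000°) = +0.00037 × 111177 × 0.961932 = 39.6 m.

ΔE = 40 m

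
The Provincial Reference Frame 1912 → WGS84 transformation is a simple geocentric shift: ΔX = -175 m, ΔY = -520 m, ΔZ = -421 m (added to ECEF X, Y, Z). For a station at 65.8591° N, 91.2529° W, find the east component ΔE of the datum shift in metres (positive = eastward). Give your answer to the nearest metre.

ΔE = -164 m

At φ = 65.8591°, λ = -91.2529°: sin φ = 0.912542, cos φ = 0.408982, sin λ = -0.999761, cos λ = -0.021865.
ΔE = −sin λ·ΔX + cos λ·ΔY = −(-0.999761)·(-175) + (-0.021865)·(-520) = -163.59 m.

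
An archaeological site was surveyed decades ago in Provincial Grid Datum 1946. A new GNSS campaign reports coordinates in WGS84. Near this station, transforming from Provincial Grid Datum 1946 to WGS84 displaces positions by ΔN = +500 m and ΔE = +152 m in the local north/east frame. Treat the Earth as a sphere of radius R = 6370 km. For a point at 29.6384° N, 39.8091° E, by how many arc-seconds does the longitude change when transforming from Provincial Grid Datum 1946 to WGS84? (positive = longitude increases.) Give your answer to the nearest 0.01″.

Δλ = 5.66″

At latitude 29.6384°, cos φ = 0.869164.
One radian of longitude at latitude φ spans R cos φ, so Δλ = ΔE / (R cos φ) = 152.0 / (6370000 × 0.869164) = 2.7454e-05 rad = 5.663″.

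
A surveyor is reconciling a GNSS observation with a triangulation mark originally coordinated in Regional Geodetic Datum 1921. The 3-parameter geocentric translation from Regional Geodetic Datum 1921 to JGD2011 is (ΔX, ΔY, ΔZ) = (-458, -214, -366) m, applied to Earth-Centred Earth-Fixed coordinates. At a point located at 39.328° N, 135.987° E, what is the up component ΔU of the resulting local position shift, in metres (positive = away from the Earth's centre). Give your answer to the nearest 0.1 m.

ΔU = -92.2 m

At φ = 39.328°, λ = 135.987°: sin φ = 0.633759, cos φ = 0.773531, sin λ = 0.694822, cos λ = -0.719182.
ΔU = cos φ cos λ·ΔX + cos φ sin λ·ΔY + sin φ·ΔZ = (0.773531)(-0.719182)(-458) + (0.773531)(0.694822)(-214) + (0.633759)(-366) = -92.18 m.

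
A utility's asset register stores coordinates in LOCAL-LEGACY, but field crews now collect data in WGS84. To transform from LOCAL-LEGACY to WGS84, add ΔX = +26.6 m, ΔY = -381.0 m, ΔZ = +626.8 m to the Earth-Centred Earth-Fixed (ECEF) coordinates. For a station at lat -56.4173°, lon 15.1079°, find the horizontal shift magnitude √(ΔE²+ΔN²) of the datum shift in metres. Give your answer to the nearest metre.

471 m

The local east axis at (φ, λ) is (−sin λ, cos λ, 0), so ΔE = −sin(15.1079°)·26.6 + cos(15.1079°)·(-381.0) = -374.76 m.
The local north axis is (−sin φ cos λ, −sin φ sin λ, cos φ), giving ΔN = 21.394 − 82.728 + 346.708 = 285.37 m.
Horizontal magnitude = √(ΔE² + ΔN²) = √((-374.76)² + 285.37²) = 471.05 m.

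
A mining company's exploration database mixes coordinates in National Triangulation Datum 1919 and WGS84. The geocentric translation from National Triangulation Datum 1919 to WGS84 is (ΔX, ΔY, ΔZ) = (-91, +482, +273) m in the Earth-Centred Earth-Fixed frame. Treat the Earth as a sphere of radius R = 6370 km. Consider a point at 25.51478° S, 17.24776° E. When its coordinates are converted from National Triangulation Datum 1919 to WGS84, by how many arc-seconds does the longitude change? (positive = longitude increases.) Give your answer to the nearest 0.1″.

Δλ = 17.5″

sin φ = -0.430744, cos φ = 0.902474, sin λ = 0.296504, cos λ = 0.955032.
East component: ΔE = −sin λ·ΔX + cos λ·ΔY = −(0.296504)(-91) + (0.955032)(482) = 487.31 m.
1° of latitude spans πR/180 = 111177 m; at latitude φ, 1° of longitude spans that × cos φ = 100334.8 m, so Δλ = 487.31 / 100334.8 × 3600 = 17.485″.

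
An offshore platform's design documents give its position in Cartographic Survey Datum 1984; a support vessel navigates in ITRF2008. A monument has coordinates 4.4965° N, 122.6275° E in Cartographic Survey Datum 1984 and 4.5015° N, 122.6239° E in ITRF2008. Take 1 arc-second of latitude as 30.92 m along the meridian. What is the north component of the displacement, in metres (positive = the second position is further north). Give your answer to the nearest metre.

ΔN = 557 m

Δφ = 4.5015° − 4.4965° = +0.0050°; Δλ = 122.6239° − 122.6275° = -0.0036°.
1° of latitude = 3600 × 30.92 = 111312 m.
ΔN = Δφ × 111312 = 556.6 m; ΔE = Δλ × 111312 × cos(4.4965°) = -0.0036 × 111312 × 0.996922 = -399.5 m.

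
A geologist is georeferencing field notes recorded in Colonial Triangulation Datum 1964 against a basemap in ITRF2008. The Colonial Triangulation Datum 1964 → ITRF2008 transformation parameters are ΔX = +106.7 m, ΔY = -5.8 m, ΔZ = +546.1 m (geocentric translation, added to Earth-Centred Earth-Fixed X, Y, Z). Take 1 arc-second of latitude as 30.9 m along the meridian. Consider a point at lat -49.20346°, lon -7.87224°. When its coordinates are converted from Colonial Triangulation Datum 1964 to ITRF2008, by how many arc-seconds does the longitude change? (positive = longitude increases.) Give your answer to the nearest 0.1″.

sin φ = -0.757035, cos φ = 0.653375, sin λ = -0.136965, cos λ = 0.990576.
East component: ΔE = −sin λ·ΔX + cos λ·ΔY = −(-0.136965)(106.7) + (0.990576)(-5.8) = 8.87 m.
1° of latitude spans 3600 × 30.90 = 111240 m; at latitude φ, 1° of longitude spans that × cos φ = 72681.4 m, so Δλ = 8.87 / 72681.4 × 3600 = 0.439″.

Δλ = 0.4″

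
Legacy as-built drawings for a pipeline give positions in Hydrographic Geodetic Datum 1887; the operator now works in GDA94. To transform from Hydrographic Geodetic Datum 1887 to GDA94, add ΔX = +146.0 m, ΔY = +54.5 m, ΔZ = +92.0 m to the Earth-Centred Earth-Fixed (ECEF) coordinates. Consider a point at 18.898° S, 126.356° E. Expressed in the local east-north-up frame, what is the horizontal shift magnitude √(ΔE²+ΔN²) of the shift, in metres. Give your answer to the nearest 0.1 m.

166.8 m

At φ = -18.898°, λ = 126.356°: sin φ = -0.323884, cos φ = 0.946097, sin λ = 0.805349, cos λ = -0.592801.
ΔE = −sin λ·ΔX + cos λ·ΔY = −(0.805349)·(146.0) + (-0.592801)·(54.5) = -149.89 m.
ΔN = −sin φ cos λ·ΔX − sin φ sin λ·ΔY + cos φ·ΔZ = −(-0.323884)(-0.592801)(146.0) − (-0.323884)(0.805349)(54.5) + (0.946097)(92.0) = 73.22 m.
Horizontal magnitude = √(ΔE² + ΔN²) = √((-149.89)² + 73.22²) = 166.82 m.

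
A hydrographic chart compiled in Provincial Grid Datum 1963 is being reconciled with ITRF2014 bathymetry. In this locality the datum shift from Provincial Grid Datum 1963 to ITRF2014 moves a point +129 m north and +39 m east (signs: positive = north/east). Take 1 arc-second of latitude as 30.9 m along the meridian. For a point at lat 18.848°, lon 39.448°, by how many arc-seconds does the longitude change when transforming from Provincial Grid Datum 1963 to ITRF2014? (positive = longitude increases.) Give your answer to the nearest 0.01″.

Δλ = 1.33″

At latitude 18.848°, cos φ = 0.946379.
1″ of longitude at this latitude = 30.90 × cos φ = 29.2431 m, so Δλ = 39.0 / 29.2431 = 1.334″.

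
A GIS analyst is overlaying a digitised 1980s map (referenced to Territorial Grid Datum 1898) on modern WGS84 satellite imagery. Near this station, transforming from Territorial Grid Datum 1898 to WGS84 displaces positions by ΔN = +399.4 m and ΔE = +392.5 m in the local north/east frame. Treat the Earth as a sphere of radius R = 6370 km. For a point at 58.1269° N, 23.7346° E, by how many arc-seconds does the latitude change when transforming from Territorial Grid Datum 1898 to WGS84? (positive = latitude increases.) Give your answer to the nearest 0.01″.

Δφ = 12.93″

On a sphere of radius R, 1 rad of latitude = R, so Δφ = ΔN / R = 399.4 / 6370000 = 6.2700e-05 rad = 12.933″.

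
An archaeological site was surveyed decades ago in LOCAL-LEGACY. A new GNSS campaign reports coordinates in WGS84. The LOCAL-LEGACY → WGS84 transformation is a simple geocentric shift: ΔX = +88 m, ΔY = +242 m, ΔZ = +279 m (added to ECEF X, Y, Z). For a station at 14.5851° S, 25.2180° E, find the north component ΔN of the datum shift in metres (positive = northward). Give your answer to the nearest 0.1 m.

ΔN = 316.0 m

The local north axis is (−sin φ cos λ, −sin φ sin λ, cos φ), giving ΔN = 20.048 + 25.964 + 270.009 = 316.02 m.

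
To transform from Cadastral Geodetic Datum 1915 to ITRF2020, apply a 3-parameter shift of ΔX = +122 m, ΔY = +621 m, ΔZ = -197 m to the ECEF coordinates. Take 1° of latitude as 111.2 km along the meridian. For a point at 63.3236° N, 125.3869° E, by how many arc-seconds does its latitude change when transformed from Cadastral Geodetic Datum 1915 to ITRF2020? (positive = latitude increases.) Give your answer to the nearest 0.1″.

sin φ = 0.893556, cos φ = 0.448951, sin λ = 0.815260, cos λ = -0.579095.
North component: ΔN = −sin φ cos λ·ΔX − sin φ sin λ·ΔY + cos φ·ΔZ = −(0.893556)(-0.579095)(122) − (0.893556)(0.815260)(621) + (0.448951)(-197) = -477.70 m.
1° of latitude spans 111200 m, so Δφ = -477.70 / 111200 × 3600 = -15.465″.

Δφ = -15.5″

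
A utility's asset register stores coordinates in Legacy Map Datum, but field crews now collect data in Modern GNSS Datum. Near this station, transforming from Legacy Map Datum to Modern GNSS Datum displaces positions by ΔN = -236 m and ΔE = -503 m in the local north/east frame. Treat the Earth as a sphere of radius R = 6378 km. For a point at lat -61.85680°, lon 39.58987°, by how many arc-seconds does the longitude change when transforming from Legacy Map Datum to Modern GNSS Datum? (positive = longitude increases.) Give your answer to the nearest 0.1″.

At latitude -61.85680°, cos φ = 0.471677.
One radian of longitude at latitude φ spans R cos φ, so Δλ = ΔE / (R cos φ) = -503.0 / (6378000 × 0.471677) = -1.6720e-04 rad = -34.488″.

Δλ = -34.5″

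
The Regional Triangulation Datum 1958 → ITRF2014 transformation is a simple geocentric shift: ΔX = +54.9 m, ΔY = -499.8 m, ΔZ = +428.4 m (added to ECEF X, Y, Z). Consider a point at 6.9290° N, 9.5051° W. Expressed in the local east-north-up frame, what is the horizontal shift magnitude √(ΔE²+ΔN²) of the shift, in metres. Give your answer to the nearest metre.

At φ = 6.9290°, λ = -9.5051°: sin φ = 0.120639, cos φ = 0.992696, sin λ = -0.165135, cos λ = 0.986271.
ΔE = −sin λ·ΔX + cos λ·ΔY = −(-0.165135)·(54.9) + (0.986271)·(-499.8) = -483.87 m.
ΔN = −sin φ cos λ·ΔX − sin φ sin λ·ΔY + cos φ·ΔZ = −(0.120639)(0.986271)(54.9) − (0.120639)(-0.165135)(-499.8) + (0.992696)(428.4) = 408.78 m.
Horizontal magnitude = √(ΔE² + ΔN²) = √((-483.87)² + 408.78²) = 633.43 m.

633 m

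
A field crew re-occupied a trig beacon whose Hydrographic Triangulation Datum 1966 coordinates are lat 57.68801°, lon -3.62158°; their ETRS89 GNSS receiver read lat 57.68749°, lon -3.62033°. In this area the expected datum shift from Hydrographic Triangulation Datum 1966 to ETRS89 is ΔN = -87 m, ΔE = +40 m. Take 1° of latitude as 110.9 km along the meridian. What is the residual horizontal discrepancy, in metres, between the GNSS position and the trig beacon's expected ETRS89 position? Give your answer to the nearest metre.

45 m

Observed coordinate differences: Δφ = -0.00052°, Δλ = +0.00125°.
Converting to metres (1° lat = 110900 m, cos φ = 0.534529): observed ΔN = -57.7 m, observed ΔE = 74.1 m.
Subtracting the expected shift leaves a residual of -57.7 − (-87) = 29.3 m north and 74.1 − (40) = 34.1 m east.
Residual distance = √(29.3² + 34.1²) = 45.0 m.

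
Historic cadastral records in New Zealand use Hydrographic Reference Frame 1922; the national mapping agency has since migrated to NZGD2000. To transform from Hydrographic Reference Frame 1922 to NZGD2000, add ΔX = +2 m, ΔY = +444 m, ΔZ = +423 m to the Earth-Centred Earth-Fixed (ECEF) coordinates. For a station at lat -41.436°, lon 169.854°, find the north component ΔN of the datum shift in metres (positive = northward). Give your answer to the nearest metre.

The local north axis is (−sin φ cos λ, −sin φ sin λ, cos φ), giving ΔN = -1.303 + 51.761 + 317.121 = 367.58 m.

ΔN = 368 m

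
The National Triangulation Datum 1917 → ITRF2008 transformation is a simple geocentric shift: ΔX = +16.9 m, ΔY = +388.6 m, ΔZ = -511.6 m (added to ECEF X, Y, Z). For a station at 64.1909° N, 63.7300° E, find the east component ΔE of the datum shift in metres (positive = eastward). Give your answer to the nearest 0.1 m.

The local east axis at (φ, λ) is (−sin λ, cos λ, 0), so ΔE = −sin(63.7300°)·16.9 + cos(63.7300°)·388.6 = 156.84 m.

ΔE = 156.8 m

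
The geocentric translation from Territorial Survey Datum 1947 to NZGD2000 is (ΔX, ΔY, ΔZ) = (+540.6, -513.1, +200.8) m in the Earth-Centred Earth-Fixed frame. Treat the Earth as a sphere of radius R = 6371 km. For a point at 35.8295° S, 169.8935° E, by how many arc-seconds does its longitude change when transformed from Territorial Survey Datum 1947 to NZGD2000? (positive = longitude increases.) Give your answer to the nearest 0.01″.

sin φ = -0.585375, cos φ = 0.810763, sin λ = 0.175478, cos λ = -0.984483.
East component: ΔE = −sin λ·ΔX + cos λ·ΔY = −(0.175478)(540.6) + (-0.984483)(-513.1) = 410.27 m.
1° of latitude spans πR/180 = 111195 m; at latitude φ, 1° of longitude spans that × cos φ = 90152.7 m, so Δλ = 410.27 / 90152.7 × 3600 = 16.383″.

Δλ = 16.38″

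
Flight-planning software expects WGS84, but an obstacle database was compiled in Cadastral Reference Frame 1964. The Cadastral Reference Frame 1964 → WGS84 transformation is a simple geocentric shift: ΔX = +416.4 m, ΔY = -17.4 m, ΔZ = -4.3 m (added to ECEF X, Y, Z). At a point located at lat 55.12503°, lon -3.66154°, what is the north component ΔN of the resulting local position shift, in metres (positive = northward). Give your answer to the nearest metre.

ΔN = -344 m

At φ = 55.12503°, λ = -3.66154°: sin φ = 0.820402, cos φ = 0.571788, sin λ = -0.063862, cos λ = 0.997959.
ΔN = −sin φ cos λ·ΔX − sin φ sin λ·ΔY + cos φ·ΔZ = −(0.820402)(0.997959)(416.4) − (0.820402)(-0.063862)(-17.4) + (0.571788)(-4.3) = -344.29 m.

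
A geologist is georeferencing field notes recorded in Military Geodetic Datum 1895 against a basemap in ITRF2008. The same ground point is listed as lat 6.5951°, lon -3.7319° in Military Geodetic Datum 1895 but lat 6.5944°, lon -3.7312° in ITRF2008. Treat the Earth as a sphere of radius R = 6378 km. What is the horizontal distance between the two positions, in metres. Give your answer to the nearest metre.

110 m

Δφ = 6.5944° − 6.5951° = -0.0007°; Δλ = -3.7312° − -3.7319° = +0.0007°.
1° along a meridian = πR/180 = 111317 m.
ΔN = Δφ × 111317 = -77.9 m; ΔE = Δλ × 111317 × cos(6.5951°) = +0.0007 × 111317 × 0.993383 = 77.4 m.
Distance = √(ΔE² + ΔN²) = √(77.4² + (-77.9)²) = 109.8 m.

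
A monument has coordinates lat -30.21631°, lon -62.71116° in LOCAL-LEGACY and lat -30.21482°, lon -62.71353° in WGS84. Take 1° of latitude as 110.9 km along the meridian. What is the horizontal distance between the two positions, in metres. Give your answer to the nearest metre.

Δφ = -30.21482° − -30.21631° = +0.00149°; Δλ = -62.71353° − -62.71116° = -0.00237°.
ΔN = Δφ × 110900 = 165.2 m; ΔE = Δλ × 110900 × cos(-30.21631°) = -0.00237 × 110900 × 0.864132 = -227.1 m.
Distance = √(ΔE² + ΔN²) = √((-227.1)² + 165.2²) = 280.9 m.

281 m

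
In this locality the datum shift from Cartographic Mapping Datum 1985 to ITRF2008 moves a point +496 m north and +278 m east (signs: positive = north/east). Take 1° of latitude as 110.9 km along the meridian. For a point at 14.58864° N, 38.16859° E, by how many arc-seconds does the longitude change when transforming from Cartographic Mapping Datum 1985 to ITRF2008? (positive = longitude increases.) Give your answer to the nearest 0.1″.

Δλ = 9.3″

At latitude 14.58864°, cos φ = 0.967759.
1° of longitude at this latitude = 110.9 × cos φ = 107.32 km, so Δλ = 278.0 / 107324.5 = 0.0025903° = 9.325″.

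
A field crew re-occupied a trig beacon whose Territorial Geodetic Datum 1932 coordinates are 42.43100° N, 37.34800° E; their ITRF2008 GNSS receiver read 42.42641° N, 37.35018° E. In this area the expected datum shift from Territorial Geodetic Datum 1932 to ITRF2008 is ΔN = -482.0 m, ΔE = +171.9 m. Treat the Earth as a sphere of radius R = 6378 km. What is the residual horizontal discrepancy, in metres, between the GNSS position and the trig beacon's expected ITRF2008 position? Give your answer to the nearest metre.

30 m

Observed coordinate differences: Δφ = -0.00459°, Δλ = +0.00218°.
Converting to metres (1° lat = 111317 m, cos φ = 0.738090): observed ΔN = -510.9 m, observed ΔE = 179.1 m.
Subtracting the expected shift leaves a residual of -510.9 − (-482.0) = -28.9 m north and 179.1 − (171.9) = 7.2 m east.
Residual distance = √((-28.9)² + 7.2²) = 29.8 m.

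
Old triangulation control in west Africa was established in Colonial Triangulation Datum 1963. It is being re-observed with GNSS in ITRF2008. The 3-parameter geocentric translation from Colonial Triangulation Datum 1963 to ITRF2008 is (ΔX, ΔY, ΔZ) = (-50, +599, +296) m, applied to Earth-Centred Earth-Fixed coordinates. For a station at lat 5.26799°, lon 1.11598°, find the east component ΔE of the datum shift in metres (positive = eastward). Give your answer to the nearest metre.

The local east axis at (φ, λ) is (−sin λ, cos λ, 0), so ΔE = −sin(1.11598°)·(-50) + cos(1.11598°)·599 = 599.86 m.

ΔE = 600 m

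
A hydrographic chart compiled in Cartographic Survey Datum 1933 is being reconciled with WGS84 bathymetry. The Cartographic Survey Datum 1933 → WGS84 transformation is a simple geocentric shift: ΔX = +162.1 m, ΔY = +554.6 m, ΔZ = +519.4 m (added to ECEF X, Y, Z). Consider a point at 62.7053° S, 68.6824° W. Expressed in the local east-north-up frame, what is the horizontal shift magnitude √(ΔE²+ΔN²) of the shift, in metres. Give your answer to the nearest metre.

391 m

At φ = -62.7053°, λ = -68.6824°: sin φ = -0.888660, cos φ = 0.458567, sin λ = -0.931580, cos λ = 0.363537.
ΔE = −sin λ·ΔX + cos λ·ΔY = −(-0.931580)·(162.1) + (0.363537)·(554.6) = 352.63 m.
ΔN = −sin φ cos λ·ΔX − sin φ sin λ·ΔY + cos φ·ΔZ = −(-0.888660)(0.363537)(162.1) − (-0.888660)(-0.931580)(554.6) + (0.458567)(519.4) = -168.58 m.
Horizontal magnitude = √(ΔE² + ΔN²) = √(352.63² + (-168.58)²) = 390.85 m.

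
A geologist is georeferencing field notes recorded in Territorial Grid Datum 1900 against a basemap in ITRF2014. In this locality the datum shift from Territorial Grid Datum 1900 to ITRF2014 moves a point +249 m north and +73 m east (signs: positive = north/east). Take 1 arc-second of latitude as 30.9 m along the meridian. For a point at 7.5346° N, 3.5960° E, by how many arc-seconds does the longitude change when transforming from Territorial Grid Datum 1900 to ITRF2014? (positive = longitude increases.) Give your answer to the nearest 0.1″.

At latitude 7.5346°, cos φ = 0.991366.
1″ of longitude at this latitude = 30.90 × cos φ = 30.6332 m, so Δλ = 73.0 / 30.6332 = 2.383″.

Δλ = 2.4″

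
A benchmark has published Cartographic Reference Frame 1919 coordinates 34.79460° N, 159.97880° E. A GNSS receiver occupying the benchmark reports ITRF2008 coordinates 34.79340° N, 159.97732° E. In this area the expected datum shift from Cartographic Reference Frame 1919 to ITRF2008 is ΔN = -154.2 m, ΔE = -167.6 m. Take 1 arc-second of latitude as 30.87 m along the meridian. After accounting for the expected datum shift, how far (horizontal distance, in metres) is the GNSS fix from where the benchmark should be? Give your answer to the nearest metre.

39 m

Observed coordinate differences: Δφ = -0.00120°, Δλ = -0.00148°.
Converting to metres (1° lat = 111132 m, cos φ = 0.821203): observed ΔN = -133.4 m, observed ΔE = -135.1 m.
Subtracting the expected shift leaves a residual of -133.4 − (-154.2) = 20.8 m north and -135.1 − (-167.6) = 32.5 m east.
Residual distance = √(20.8² + 32.5²) = 38.6 m.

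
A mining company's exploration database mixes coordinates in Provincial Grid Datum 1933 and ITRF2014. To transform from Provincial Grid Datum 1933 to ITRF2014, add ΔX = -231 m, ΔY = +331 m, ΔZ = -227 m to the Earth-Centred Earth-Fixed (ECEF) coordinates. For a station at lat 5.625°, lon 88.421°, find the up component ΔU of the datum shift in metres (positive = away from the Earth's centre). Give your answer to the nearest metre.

ΔU = 301 m

At φ = 5.625°, λ = 88.421°: sin φ = 0.098017, cos φ = 0.995185, sin λ = 0.999620, cos λ = 0.027555.
ΔU = cos φ cos λ·ΔX + cos φ sin λ·ΔY + sin φ·ΔZ = (0.995185)(0.027555)(-231) + (0.995185)(0.999620)(331) + (0.098017)(-227) = 300.70 m.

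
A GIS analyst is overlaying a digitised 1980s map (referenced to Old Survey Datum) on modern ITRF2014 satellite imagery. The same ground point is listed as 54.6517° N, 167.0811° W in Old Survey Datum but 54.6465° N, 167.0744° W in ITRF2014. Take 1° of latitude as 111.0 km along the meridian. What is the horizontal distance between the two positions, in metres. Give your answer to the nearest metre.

Δφ = 54.6465° − 54.6517° = -0.0052°; Δλ = -167.0744° − -167.0811° = +0.0067°.
ΔN = Δφ × 111000 = -577.2 m; ΔE = Δλ × 111000 × cos(54.6517°) = +0.0067 × 111000 × 0.578545 = 430.3 m.
Distance = √(ΔE² + ΔN²) = √(430.3² + (-577.2)²) = 719.9 m.

720 m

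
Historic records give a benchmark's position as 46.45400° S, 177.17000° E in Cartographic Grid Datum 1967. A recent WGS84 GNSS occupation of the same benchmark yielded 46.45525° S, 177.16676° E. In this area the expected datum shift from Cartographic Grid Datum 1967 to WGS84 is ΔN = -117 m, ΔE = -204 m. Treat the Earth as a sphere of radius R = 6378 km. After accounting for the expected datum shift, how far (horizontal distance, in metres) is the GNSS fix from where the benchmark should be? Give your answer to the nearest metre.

Observed coordinate differences: Δφ = -0.00125°, Δλ = -0.00324°.
Converting to metres (1° lat = 111317 m, cos φ = 0.688937): observed ΔN = -139.1 m, observed ΔE = -248.5 m.
Subtracting the expected shift leaves a residual of -139.1 − (-117) = -22.1 m north and -248.5 − (-204) = -44.5 m east.
Residual distance = √((-22.1)² + (-44.5)²) = 49.7 m.

50 m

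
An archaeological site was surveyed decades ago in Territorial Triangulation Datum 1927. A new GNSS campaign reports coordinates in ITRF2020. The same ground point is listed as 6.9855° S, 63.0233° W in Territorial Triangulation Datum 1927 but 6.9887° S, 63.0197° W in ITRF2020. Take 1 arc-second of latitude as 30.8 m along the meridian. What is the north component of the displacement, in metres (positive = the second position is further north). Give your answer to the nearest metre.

ΔN = -355 m

Δφ = -6.9887° − -6.9855° = -0.0032°; Δλ = -63.0197° − -63.0233° = +0.0036°.
1° of latitude = 3600 × 30.80 = 110880 m.
ΔN = Δφ × 110880 = -354.8 m; ΔE = Δλ × 110880 × cos(-6.9855°) = +0.0036 × 110880 × 0.992577 = 396.2 m.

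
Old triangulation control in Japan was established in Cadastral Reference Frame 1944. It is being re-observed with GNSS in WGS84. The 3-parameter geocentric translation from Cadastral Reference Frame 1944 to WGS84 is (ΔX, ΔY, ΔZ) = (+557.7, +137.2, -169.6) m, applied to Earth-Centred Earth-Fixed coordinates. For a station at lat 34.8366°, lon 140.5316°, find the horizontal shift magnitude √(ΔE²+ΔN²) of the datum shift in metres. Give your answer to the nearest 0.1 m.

The local east axis at (φ, λ) is (−sin λ, cos λ, 0), so ΔE = −sin(140.5316°)·557.7 + cos(140.5316°)·137.2 = -460.42 m.
The local north axis is (−sin φ cos λ, −sin φ sin λ, cos φ), giving ΔN = 245.935 − 49.819 − 139.205 = 56.91 m.
Horizontal magnitude = √(ΔE² + ΔN²) = √((-460.42)² + 56.91²) = 463.92 m.

463.9 m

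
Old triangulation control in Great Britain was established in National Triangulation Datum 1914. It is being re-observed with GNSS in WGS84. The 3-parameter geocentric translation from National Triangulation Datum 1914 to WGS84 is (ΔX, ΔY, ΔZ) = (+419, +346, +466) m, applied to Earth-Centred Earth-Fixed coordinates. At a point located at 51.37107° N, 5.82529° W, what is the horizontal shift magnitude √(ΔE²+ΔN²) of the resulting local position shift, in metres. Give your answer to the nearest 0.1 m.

386.8 m

The local east axis at (φ, λ) is (−sin λ, cos λ, 0), so ΔE = −sin(-5.82529°)·419 + cos(-5.82529°)·346 = 386.74 m.
The local north axis is (−sin φ cos λ, −sin φ sin λ, cos φ), giving ΔN = -325.635 + 27.434 + 290.912 = -7.29 m.
Horizontal magnitude = √(ΔE² + ΔN²) = √(386.74² + (-7.29)²) = 386.81 m.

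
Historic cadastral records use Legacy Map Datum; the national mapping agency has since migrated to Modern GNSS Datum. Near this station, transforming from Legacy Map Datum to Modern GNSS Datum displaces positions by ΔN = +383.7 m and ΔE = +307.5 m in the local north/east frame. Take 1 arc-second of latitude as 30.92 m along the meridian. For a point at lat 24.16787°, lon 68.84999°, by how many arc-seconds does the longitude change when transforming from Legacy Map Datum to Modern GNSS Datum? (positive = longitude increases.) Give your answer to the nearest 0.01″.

Δλ = 10.90″

At latitude 24.16787°, cos φ = 0.912350.
1″ of longitude at this latitude = 30.92 × cos φ = 28.2099 m, so Δλ = 307.5 / 28.2099 = 10.900″.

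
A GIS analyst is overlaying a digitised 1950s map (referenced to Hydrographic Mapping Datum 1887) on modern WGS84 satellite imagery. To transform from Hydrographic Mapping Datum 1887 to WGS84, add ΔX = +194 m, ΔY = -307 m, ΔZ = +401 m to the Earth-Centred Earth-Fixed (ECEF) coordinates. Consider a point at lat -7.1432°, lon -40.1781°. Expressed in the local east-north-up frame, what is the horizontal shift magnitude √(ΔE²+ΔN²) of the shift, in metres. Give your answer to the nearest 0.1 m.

454.3 m

At φ = -7.1432°, λ = -40.1781°: sin φ = -0.124350, cos φ = 0.992238, sin λ = -0.645166, cos λ = 0.764043.
ΔE = −sin λ·ΔX + cos λ·ΔY = −(-0.645166)·(194) + (0.764043)·(-307) = -109.40 m.
ΔN = −sin φ cos λ·ΔX − sin φ sin λ·ΔY + cos φ·ΔZ = −(-0.124350)(0.764043)(194) − (-0.124350)(-0.645166)(-307) + (0.992238)(401) = 440.95 m.
Horizontal magnitude = √(ΔE² + ΔN²) = √((-109.40)² + 440.95²) = 454.32 m.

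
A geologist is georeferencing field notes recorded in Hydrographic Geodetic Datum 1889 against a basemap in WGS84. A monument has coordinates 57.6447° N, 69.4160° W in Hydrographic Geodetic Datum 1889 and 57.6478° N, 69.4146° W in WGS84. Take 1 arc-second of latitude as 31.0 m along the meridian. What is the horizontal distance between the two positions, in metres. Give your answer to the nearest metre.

356 m

Δφ = 57.6478° − 57.6447° = +0.0031°; Δλ = -69.4146° − -69.4160° = +0.0014°.
1° of latitude = 3600 × 31.00 = 111600 m.
ΔN = Δφ × 111600 = 346.0 m; ΔE = Δλ × 111600 × cos(57.6447°) = +0.0014 × 111600 × 0.535168 = 83.6 m.
Distance = √(ΔE² + ΔN²) = √(83.6² + 346.0²) = 355.9 m.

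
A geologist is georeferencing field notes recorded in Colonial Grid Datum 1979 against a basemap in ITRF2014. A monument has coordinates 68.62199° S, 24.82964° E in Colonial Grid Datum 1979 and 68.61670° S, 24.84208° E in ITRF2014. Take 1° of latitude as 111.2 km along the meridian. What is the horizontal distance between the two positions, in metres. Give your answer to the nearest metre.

775 m

Δφ = -68.61670° − -68.62199° = +0.00529°; Δλ = 24.84208° − 24.82964° = +0.01244°.
ΔN = Δφ × 111200 = 588.2 m; ΔE = Δλ × 111200 × cos(-68.62199°) = +0.01244 × 111200 × 0.364519 = 504.2 m.
Distance = √(ΔE² + ΔN²) = √(504.2² + 588.2²) = 774.8 m.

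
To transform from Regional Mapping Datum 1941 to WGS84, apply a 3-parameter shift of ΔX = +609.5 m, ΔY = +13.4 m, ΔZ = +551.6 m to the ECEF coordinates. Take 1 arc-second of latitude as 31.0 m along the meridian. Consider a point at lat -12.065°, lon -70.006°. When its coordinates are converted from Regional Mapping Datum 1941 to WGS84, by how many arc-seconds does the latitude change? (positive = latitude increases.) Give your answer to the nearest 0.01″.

Δφ = 18.72″

sin φ = -0.209021, cos φ = 0.977911, sin λ = -0.939728, cos λ = 0.341922.
North component: ΔN = −sin φ cos λ·ΔX − sin φ sin λ·ΔY + cos φ·ΔZ = −(-0.209021)(0.341922)(609.5) − (-0.209021)(-0.939728)(13.4) + (0.977911)(551.6) = 580.34 m.
1° of latitude spans 3600 × 31.00 = 111600 m, so Δφ = 580.34 / 111600 × 3600 = 18.721″.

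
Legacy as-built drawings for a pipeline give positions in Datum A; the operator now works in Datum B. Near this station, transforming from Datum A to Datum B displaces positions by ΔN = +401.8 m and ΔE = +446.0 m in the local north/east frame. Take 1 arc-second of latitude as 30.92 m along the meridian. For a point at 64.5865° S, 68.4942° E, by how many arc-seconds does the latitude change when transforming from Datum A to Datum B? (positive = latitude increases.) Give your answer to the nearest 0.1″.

Δφ = 13.0″

1″ of latitude = 30.92 m, so Δφ = 401.8 / 30.92 = 12.995″.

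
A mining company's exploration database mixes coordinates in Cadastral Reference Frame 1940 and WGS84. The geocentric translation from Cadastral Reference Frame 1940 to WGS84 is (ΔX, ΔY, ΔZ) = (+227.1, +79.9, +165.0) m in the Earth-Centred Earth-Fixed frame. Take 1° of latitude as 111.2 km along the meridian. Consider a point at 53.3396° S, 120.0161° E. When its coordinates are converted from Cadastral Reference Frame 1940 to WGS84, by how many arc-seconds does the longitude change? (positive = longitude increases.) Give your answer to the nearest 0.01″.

Δλ = -12.83″

sin φ = -0.802189, cos φ = 0.597071, sin λ = 0.865885, cos λ = -0.500243.
East component: ΔE = −sin λ·ΔX + cos λ·ΔY = −(0.865885)(227.1) + (-0.500243)(79.9) = -236.61 m.
1° of latitude spans 111200 m; at latitude φ, 1° of longitude spans that × cos φ = 66394.3 m, so Δλ = -236.61 / 66394.3 × 3600 = -12.829″.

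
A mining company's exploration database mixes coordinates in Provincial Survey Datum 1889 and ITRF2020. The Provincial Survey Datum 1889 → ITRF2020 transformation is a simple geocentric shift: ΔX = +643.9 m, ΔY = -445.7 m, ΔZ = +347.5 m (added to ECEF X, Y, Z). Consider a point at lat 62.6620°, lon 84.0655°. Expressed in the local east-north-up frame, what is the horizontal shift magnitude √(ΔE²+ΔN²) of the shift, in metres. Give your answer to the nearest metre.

At φ = 62.6620°, λ = 84.0655°: sin φ = 0.888313, cos φ = 0.459239, sin λ = 0.994641, cos λ = 0.103391.
ΔE = −sin λ·ΔX + cos λ·ΔY = −(0.994641)·(643.9) + (0.103391)·(-445.7) = -686.53 m.
ΔN = −sin φ cos λ·ΔX − sin φ sin λ·ΔY + cos φ·ΔZ = −(0.888313)(0.103391)(643.9) − (0.888313)(0.994641)(-445.7) + (0.459239)(347.5) = 494.25 m.
Horizontal magnitude = √(ΔE² + ΔN²) = √((-686.53)² + 494.25²) = 845.93 m.

846 m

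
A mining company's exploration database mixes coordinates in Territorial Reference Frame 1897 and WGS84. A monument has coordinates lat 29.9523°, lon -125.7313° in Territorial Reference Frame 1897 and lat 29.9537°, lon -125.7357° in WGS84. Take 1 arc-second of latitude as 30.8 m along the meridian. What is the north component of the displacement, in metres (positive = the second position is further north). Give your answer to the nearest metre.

Δφ = 29.9537° − 29.9523° = +0.0014°; Δλ = -125.7357° − -125.7313° = -0.0044°.
1° of latitude = 3600 × 30.80 = 110880 m.
ΔN = Δφ × 110880 = 155.2 m; ΔE = Δλ × 110880 × cos(29.9523°) = -0.0044 × 110880 × 0.866441 = -422.7 m.

ΔN = 155 m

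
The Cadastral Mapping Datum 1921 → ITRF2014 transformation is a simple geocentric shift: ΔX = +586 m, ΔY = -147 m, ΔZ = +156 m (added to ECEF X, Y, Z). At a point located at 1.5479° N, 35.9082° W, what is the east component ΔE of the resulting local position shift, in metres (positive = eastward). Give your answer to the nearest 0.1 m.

At φ = 1.5479°, λ = -35.9082°: sin φ = 0.027013, cos φ = 0.999635, sin λ = -0.586488, cos λ = 0.809958.
ΔE = −sin λ·ΔX + cos λ·ΔY = −(-0.586488)·(586) + (0.809958)·(-147) = 224.62 m.

ΔE = 224.6 m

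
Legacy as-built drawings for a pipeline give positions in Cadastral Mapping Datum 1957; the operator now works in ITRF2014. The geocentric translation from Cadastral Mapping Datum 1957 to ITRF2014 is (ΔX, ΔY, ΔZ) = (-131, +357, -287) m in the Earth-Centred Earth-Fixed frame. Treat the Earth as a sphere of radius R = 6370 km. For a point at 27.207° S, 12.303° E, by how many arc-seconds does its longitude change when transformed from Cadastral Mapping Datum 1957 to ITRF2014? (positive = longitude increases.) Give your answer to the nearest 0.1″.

Δλ = 13.7″

sin φ = -0.457207, cos φ = 0.889361, sin λ = 0.213082, cos λ = 0.977034.
East component: ΔE = −sin λ·ΔX + cos λ·ΔY = −(0.213082)(-131) + (0.977034)(357) = 376.71 m.
1° of latitude spans πR/180 = 111177 m; at latitude φ, 1° of longitude spans that × cos φ = 98876.9 m, so Δλ = 376.71 / 98876.9 × 3600 = 13.716″.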